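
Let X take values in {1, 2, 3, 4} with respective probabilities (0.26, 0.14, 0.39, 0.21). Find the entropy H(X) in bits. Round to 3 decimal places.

1.905 bits

H(X) = −Σ p·log₂ p.
  −(0.26)·log₂(0.26) = 0.5053
  −(0.14)·log₂(0.14) = 0.3971
  −(0.39)·log₂(0.39) = 0.5298
  −(0.21)·log₂(0.21) = 0.4728
Sum: 0.5053 + 0.3971 + 0.5298 + 0.4728 = 1.905 bits.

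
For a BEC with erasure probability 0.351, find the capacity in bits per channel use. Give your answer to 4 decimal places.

0.6490 bits

Binary erasure channel: capacity C = 1 − ε.
C = 1 − 0.351 = 0.6490 bits per channel use.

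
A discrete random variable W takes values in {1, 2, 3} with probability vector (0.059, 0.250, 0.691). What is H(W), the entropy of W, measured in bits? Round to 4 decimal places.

1.1094 bits

H(W) = −Σ p·log₂ p.
  −(0.059)·log₂(0.059) = 0.24091
  −(0.250)·log₂(0.250) = 0.50000
  −(0.691)·log₂(0.691) = 0.36847
Sum: 0.24091 + 0.50000 + 0.36847 = 1.1094 bits.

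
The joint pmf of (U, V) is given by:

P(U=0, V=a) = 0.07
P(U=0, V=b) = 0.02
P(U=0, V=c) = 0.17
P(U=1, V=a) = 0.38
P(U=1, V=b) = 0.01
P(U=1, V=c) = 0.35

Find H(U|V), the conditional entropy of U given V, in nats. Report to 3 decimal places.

0.542 nats

Chain rule: H(U|V) = H(U,V) − H(V).
Marginals: p(U) = (0.2600, 0.7400), p(V) = (0.4500, 0.0300, 0.5200).
H(U,V) = 1.3468 nats; H(V) = 0.8046 nats.
H(U|V) = 1.3468 − 0.8046 = 0.542 nats.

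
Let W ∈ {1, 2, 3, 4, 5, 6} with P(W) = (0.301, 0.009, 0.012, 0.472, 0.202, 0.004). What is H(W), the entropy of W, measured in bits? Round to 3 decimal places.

H(W) = −Σ p·log₂ p.
  −(0.301)·log₂(0.301) = 0.5214
  −(0.009)·log₂(0.009) = 0.0612
  −(0.012)·log₂(0.012) = 0.0766
  −(0.472)·log₂(0.472) = 0.5112
  −(0.202)·log₂(0.202) = 0.4661
  −(0.004)·log₂(0.004) = 0.0319
Sum: 0.5214 + 0.0612 + 0.0766 + 0.5112 + 0.4661 + 0.0319 = 1.668 bits.

1.668 bits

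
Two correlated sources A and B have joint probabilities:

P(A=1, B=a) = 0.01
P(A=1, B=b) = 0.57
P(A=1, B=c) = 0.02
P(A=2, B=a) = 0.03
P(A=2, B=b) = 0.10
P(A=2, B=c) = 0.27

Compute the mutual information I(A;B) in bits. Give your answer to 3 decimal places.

Marginals: p(A) = (0.6000, 0.4000), p(B) = (0.0400, 0.6700, 0.2900).
I(A;B) = H(A) + H(B) − H(A,B).
H(A) = 0.9710, H(B) = 1.0908, H(A,B) = 1.6355.
I(A;B) = 0.9710 + 1.0908 − 1.6355 = 0.426 bits.

0.426 bits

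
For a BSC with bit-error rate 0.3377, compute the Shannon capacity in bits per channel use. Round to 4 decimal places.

0.0774 bits

Binary symmetric channel: C = 1 − h₂(ε) where h₂ is the binary entropy function.
h₂(0.3377) = −0.3377·log₂0.3377 − 0.6623·log₂0.6623 = 0.9226.
C = 1 − 0.9226 = 0.0774 bits per channel use.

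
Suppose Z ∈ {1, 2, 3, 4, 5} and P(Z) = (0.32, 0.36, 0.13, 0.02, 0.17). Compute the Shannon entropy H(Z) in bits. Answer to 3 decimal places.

H(Z) = −Σ p·log₂ p.
  −(0.32)·log₂(0.32) = 0.5260
  −(0.36)·log₂(0.36) = 0.5306
  −(0.13)·log₂(0.13) = 0.3826
  −(0.02)·log₂(0.02) = 0.1129
  −(0.17)·log₂(0.17) = 0.4346
Sum: 0.5260 + 0.5306 + 0.3826 + 0.1129 + 0.4346 = 1.987 bits.

1.987 bits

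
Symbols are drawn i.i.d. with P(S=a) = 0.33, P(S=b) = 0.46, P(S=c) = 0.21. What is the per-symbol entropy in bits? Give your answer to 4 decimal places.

H(S) = −Σ p·log₂ p.
  −(0.33)·log₂(0.33) = 0.52782
  −(0.46)·log₂(0.46) = 0.51534
  −(0.21)·log₂(0.21) = 0.47282
Sum: 0.52782 + 0.51534 + 0.47282 = 1.5160 bits.

1.5160 bits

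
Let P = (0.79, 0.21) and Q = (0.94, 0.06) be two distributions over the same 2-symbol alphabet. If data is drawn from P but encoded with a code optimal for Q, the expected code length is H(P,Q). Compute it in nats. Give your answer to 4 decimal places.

H(P,Q) = −Σ p·ln q.
  −0.79·ln(0.94) = 0.04888
  −0.21·ln(0.06) = 0.59082
H(P,Q) = 0.6397 nats.

0.6397 nats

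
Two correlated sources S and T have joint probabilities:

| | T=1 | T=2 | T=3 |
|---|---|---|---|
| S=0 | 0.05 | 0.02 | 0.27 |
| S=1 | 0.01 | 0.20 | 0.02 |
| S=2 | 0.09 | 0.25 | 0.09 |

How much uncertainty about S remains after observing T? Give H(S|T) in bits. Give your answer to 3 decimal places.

1.155 bits

Chain rule: H(S|T) = H(S,T) − H(T).
Marginals: p(S) = (0.3400, 0.2300, 0.4300), p(T) = (0.1500, 0.4700, 0.3800).
H(S,T) = 2.6080 bits; H(T) = 1.4530 bits.
H(S|T) = 2.6080 − 1.4530 = 1.155 bits.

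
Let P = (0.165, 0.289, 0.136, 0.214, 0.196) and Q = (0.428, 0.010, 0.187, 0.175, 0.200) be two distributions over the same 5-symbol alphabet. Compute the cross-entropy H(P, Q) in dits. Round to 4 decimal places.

1.0368 dits

H(P,Q) = −Σ p·log₁₀ q.
  −0.165·log₁₀(0.428) = 0.06081
  −0.289·log₁₀(0.010) = 0.57800
  −0.136·log₁₀(0.187) = 0.09903
  −0.214·log₁₀(0.175) = 0.16199
  −0.196·log₁₀(0.200) = 0.13700
H(P,Q) = 1.0368 dits.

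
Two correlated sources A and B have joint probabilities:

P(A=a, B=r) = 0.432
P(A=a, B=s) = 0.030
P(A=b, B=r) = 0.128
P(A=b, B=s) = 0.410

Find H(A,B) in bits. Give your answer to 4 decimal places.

H(A,B) = −Σ p(x,y)·log₂ p(x,y) over all 4 cells.
  cell (a,r): −0.432·log₂0.432 = 0.52311
  cell (a,s): −0.030·log₂0.030 = 0.15177
  cell (b,r): −0.128·log₂0.128 = 0.37962
  cell (b,s): −0.410·log₂0.410 = 0.52738
Sum = 1.5819 bits.

1.5819 bits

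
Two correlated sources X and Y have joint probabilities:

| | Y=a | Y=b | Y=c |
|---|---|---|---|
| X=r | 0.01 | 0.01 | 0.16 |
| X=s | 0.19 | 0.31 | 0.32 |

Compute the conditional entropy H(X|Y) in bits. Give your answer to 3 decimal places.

Chain rule: H(X|Y) = H(X,Y) − H(Y).
Marginals: p(X) = (0.1800, 0.8200), p(Y) = (0.2000, 0.3200, 0.4800).
H(X,Y) = 2.0609 bits; H(Y) = 1.4987 bits.
H(X|Y) = 2.0609 − 1.4987 = 0.562 bits.

0.562 bits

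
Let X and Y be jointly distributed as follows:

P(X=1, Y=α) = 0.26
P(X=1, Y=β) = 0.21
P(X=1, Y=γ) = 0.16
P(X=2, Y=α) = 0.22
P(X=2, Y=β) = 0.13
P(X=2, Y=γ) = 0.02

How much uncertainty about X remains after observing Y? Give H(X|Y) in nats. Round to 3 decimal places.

0.620 nats

Chain rule: H(X|Y) = H(X,Y) − H(Y).
Marginals: p(X) = (0.6300, 0.3700), p(Y) = (0.4800, 0.3400, 0.1800).
H(X,Y) = 1.6478 nats; H(Y) = 1.0278 nats.
H(X|Y) = 1.6478 − 1.0278 = 0.620 nats.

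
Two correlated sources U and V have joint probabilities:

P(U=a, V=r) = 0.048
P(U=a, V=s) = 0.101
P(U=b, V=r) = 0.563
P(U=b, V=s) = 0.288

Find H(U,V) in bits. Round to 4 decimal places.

H(U,V) = −Σ p(x,y)·log₂ p(x,y) over all 4 cells.
  cell (a,r): −0.048·log₂0.048 = 0.21028
  cell (a,s): −0.101·log₂0.101 = 0.33406
  cell (b,r): −0.563·log₂0.563 = 0.46661
  cell (b,s): −0.288·log₂0.288 = 0.51721
Sum = 1.5282 bits.

1.5282 bits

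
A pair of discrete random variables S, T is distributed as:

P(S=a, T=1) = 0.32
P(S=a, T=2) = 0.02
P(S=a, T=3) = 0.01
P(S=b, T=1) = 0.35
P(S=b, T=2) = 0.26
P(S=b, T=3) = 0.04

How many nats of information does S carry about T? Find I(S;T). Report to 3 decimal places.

0.087 nats

Marginals: p(S) = (0.3500, 0.6500), p(T) = (0.6700, 0.2800, 0.0500).
I(S;T) = Σ p(x,y)·ln[p(x,y)/(p(x)p(y))].
  (a,1): 0.32·ln(1.3646) = 0.0995
  (a,2): 0.02·ln(0.2041) = -0.0318
  (a,3): 0.01·ln(0.5714) = -0.0056
  (b,1): 0.35·ln(0.8037) = -0.0765
  (b,2): 0.26·ln(1.4286) = 0.0927
  (b,3): 0.04·ln(1.2308) = 0.0083
Sum = 0.087 nats.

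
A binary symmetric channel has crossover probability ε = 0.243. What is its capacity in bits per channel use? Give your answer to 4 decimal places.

Binary symmetric channel: C = 1 − h₂(ε) where h₂ is the binary entropy function.
h₂(0.243) = −0.243·log₂0.243 − 0.757·log₂0.757 = 0.8000.
C = 1 − 0.8000 = 0.2000 bits per channel use.

0.2000 bits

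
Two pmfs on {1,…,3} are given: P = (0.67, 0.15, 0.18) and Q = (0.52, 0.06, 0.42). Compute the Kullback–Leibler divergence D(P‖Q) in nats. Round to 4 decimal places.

D(P‖Q) = Σ p·ln(p/q).
  0.67·ln(0.67/0.52) = 0.16981
  0.15·ln(0.15/0.06) = 0.13744
  0.18·ln(0.18/0.42) = -0.15251
D(P‖Q) = 0.1547 nats.

0.1547 nats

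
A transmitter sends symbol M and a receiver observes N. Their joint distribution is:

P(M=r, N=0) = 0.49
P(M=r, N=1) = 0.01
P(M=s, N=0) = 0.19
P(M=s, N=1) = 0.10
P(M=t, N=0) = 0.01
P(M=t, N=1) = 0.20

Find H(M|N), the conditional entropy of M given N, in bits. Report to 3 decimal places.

0.996 bits

Marginals: p(M) = (0.5000, 0.2900, 0.2100), p(N) = (0.6900, 0.3100).
H(M|N) = Σ p(N) · H(M|N=·).
  N=0: p=0.6900, H(M|N=0) = 0.9515
  N=1: p=0.3100, H(M|N=1) = 1.0943
Weighted sum = 0.996 bits.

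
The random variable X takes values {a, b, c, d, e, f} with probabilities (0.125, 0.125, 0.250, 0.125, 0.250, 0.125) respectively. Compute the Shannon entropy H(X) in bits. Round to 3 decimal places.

H(X) = −Σ p·log₂ p.
  −(0.125)·log₂(0.125) = 0.3750
  −(0.125)·log₂(0.125) = 0.3750
  −(0.250)·log₂(0.250) = 0.5000
  −(0.125)·log₂(0.125) = 0.3750
  −(0.250)·log₂(0.250) = 0.5000
  −(0.125)·log₂(0.125) = 0.3750
Sum: 0.3750 + 0.3750 + 0.5000 + 0.3750 + 0.5000 + 0.3750 = 2.500 bits.

2.500 bits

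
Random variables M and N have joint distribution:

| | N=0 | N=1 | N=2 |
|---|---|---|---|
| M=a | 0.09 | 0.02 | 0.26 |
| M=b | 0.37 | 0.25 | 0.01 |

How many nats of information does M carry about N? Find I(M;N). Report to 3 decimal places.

0.318 nats

Marginals: p(M) = (0.3700, 0.6300), p(N) = (0.4600, 0.2700, 0.2700).
I(M;N) = H(M) + H(N) − H(M,N).
H(M) = 0.6590, H(N) = 1.0642, H(M,N) = 1.4057.
I(M;N) = 0.6590 + 1.0642 − 1.4057 = 0.318 nats.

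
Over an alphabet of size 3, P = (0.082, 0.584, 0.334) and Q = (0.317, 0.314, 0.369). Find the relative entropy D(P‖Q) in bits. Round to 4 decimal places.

D(P‖Q) = Σ p·log₂(p/q).
  0.082·log₂(0.082/0.317) = -0.15996
  0.584·log₂(0.584/0.314) = 0.52280
  0.334·log₂(0.334/0.369) = -0.04802
D(P‖Q) = 0.3148 bits.

0.3148 bits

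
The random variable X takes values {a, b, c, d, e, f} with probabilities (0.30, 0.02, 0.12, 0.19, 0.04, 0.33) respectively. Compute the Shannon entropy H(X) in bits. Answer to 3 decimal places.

2.170 bits

H(X) = −Σ p·log₂ p.
  −(0.30)·log₂(0.30) = 0.5211
  −(0.02)·log₂(0.02) = 0.1129
  −(0.12)·log₂(0.12) = 0.3671
  −(0.19)·log₂(0.19) = 0.4552
  −(0.04)·log₂(0.04) = 0.1858
  −(0.33)·log₂(0.33) = 0.5278
Sum: 0.5211 + 0.1129 + 0.3671 + 0.4552 + 0.1858 + 0.5278 = 2.170 bits.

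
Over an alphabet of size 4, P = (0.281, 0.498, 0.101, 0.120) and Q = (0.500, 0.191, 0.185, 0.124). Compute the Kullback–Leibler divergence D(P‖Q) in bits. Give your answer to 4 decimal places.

0.3610 bits

D(P‖Q) = Σ p·log₂(p/q).
  0.281·log₂(0.281/0.500) = -0.23361
  0.498·log₂(0.498/0.191) = 0.68852
  0.101·log₂(0.101/0.185) = -0.08819
  0.120·log₂(0.120/0.124) = -0.00568
D(P‖Q) = 0.3610 bits.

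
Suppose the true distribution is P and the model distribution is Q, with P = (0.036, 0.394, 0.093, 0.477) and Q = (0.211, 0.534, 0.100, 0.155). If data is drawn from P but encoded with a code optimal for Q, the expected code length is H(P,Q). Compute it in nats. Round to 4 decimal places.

1.4066 nats

H(P,Q) = −Σ p·ln q.
  −0.036·ln(0.211) = 0.05601
  −0.394·ln(0.534) = 0.24718
  −0.093·ln(0.100) = 0.21414
  −0.477·ln(0.155) = 0.88929
H(P,Q) = 1.4066 nats.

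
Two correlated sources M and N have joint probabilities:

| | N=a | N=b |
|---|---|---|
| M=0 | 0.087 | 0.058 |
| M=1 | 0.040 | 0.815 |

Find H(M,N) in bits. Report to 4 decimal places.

H(M,N) = −Σ p(x,y)·log₂ p(x,y) over all 4 cells.
  cell (0,a): −0.087·log₂0.087 = 0.30649
  cell (0,b): −0.058·log₂0.058 = 0.23825
  cell (1,a): −0.040·log₂0.040 = 0.18575
  cell (1,b): −0.815·log₂0.815 = 0.24053
Sum = 0.9710 bits.

0.9710 bits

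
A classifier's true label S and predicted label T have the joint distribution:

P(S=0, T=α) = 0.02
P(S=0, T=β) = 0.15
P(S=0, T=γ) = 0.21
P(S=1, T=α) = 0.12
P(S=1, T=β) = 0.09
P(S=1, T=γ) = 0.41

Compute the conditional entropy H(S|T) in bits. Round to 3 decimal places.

Marginals: p(S) = (0.3800, 0.6200), p(T) = (0.1400, 0.2400, 0.6200).
H(S|T) = Σ p(T) · H(S|T=·).
  T=α: p=0.1400, H(S|T=α) = 0.5917
  T=β: p=0.2400, H(S|T=β) = 0.9544
  T=γ: p=0.6200, H(S|T=γ) = 0.9236
Weighted sum = 0.885 bits.

0.885 bits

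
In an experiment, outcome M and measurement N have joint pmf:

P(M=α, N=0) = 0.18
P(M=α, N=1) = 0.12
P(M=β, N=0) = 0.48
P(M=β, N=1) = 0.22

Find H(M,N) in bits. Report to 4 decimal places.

H(M,N) = −Σ p(x,y)·log₂ p(x,y) over all 4 cells.
  cell (α,0): −0.18·log₂0.18 = 0.44531
  cell (α,1): −0.12·log₂0.12 = 0.36707
  cell (β,0): −0.48·log₂0.48 = 0.50827
  cell (β,1): −0.22·log₂0.22 = 0.48057
Sum = 1.8012 bits.

1.8012 bits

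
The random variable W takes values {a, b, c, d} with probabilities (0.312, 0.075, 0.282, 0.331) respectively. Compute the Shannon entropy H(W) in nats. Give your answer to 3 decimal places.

1.281 nats

H(W) = −Σ p·ln p.
  −(0.312)·ln(0.312) = 0.3634
  −(0.075)·ln(0.075) = 0.1943
  −(0.282)·ln(0.282) = 0.3570
  −(0.331)·ln(0.331) = 0.3660
Sum: 0.3634 + 0.1943 + 0.3570 + 0.3660 = 1.281 nats.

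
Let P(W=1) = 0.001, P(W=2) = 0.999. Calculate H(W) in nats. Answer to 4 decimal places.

0.0079 nats

H(W) = −Σ p·ln p.
  −(0.001)·ln(0.001) = 0.00691
  −(0.999)·ln(0.999) = 0.00100
Sum: 0.00691 + 0.00100 = 0.0079 nats.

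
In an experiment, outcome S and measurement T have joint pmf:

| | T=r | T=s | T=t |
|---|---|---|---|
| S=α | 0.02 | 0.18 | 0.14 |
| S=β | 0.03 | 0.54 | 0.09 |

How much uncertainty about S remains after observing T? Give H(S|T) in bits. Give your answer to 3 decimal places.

Chain rule: H(S|T) = H(S,T) − H(T).
Marginals: p(S) = (0.3400, 0.6600), p(T) = (0.0500, 0.7200, 0.2300).
H(S,T) = 1.8998 bits; H(T) = 1.0450 bits.
H(S|T) = 1.8998 − 1.0450 = 0.855 bits.

0.855 bits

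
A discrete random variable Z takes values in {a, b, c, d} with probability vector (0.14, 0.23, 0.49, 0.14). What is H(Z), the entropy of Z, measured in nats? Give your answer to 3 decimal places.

H(Z) = −Σ p·ln p.
  −(0.14)·ln(0.14) = 0.2753
  −(0.23)·ln(0.23) = 0.3380
  −(0.49)·ln(0.49) = 0.3495
  −(0.14)·ln(0.14) = 0.2753
Sum: 0.2753 + 0.3380 + 0.3495 + 0.2753 = 1.238 nats.

1.238 nats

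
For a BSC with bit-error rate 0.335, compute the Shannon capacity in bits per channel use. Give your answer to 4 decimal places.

0.0800 bits

Binary symmetric channel: C = 1 − h₂(ε) where h₂ is the binary entropy function.
h₂(0.335) = −0.335·log₂0.335 − 0.665·log₂0.665 = 0.9200.
C = 1 − 0.9200 = 0.0800 bits per channel use.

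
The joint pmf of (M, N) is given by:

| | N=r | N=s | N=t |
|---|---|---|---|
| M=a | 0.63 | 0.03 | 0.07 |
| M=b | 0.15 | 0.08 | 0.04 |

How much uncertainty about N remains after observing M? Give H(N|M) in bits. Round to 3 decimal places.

Chain rule: H(N|M) = H(M,N) − H(M).
Marginals: p(M) = (0.7300, 0.2700), p(N) = (0.7800, 0.1100, 0.1100).
H(M,N) = 1.7281 bits; H(M) = 0.8415 bits.
H(N|M) = 1.7281 − 0.8415 = 0.887 bits.

0.887 bits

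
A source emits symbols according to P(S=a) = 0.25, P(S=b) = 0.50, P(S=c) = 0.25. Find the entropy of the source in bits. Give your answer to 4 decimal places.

H(S) = −Σ p·log₂ p.
  −(0.25)·log₂(0.25) = 0.50000
  −(0.50)·log₂(0.50) = 0.50000
  −(0.25)·log₂(0.25) = 0.50000
Sum: 0.50000 + 0.50000 + 0.50000 = 1.5000 bits.

1.5000 bits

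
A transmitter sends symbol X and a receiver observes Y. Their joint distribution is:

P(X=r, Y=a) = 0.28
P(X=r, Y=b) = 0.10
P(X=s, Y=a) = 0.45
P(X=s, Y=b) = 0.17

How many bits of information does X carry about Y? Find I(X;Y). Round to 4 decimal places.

Marginals: p(X) = (0.3800, 0.6200), p(Y) = (0.7300, 0.2700).
I(X;Y) = H(X) + H(Y) − H(X,Y).
H(X) = 0.9580, H(Y) = 0.8415, H(X,Y) = 1.7994.
I(X;Y) = 0.9580 + 0.8415 − 1.7994 = 0.0001 bits.

0.0001 bits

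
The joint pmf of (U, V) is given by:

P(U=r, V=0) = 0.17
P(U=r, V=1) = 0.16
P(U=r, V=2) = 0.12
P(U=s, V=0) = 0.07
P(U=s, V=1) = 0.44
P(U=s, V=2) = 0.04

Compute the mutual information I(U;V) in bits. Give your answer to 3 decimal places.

0.152 bits

Marginals: p(U) = (0.4500, 0.5500), p(V) = (0.2400, 0.6000, 0.1600).
I(U;V) = Σ p(x,y)·log₂[p(x,y)/(p(x)p(y))].
  (r,0): 0.17·log₂(1.5741) = 0.1113
  (r,1): 0.16·log₂(0.5926) = -0.1208
  (r,2): 0.12·log₂(1.6667) = 0.0884
  (s,0): 0.07·log₂(0.5303) = -0.0641
  (s,1): 0.44·log₂(1.3333) = 0.1826
  (s,2): 0.04·log₂(0.4545) = -0.0455
Sum = 0.152 bits.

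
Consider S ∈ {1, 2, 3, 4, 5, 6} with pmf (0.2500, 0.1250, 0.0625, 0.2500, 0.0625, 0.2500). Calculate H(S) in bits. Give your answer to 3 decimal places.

H(S) = −Σ p·log₂ p.
  −(0.2500)·log₂(0.2500) = 0.5000
  −(0.1250)·log₂(0.1250) = 0.3750
  −(0.0625)·log₂(0.0625) = 0.2500
  −(0.2500)·log₂(0.2500) = 0.5000
  −(0.0625)·log₂(0.0625) = 0.2500
  −(0.2500)·log₂(0.2500) = 0.5000
Sum: 0.5000 + 0.3750 + 0.2500 + 0.5000 + 0.2500 + 0.5000 = 2.375 bits.

2.375 bits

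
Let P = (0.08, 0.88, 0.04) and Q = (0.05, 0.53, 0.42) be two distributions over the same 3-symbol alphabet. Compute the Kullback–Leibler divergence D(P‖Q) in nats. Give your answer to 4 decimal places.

0.3897 nats

D(P‖Q) = Σ p·ln(p/q).
  0.08·ln(0.08/0.05) = 0.03760
  0.88·ln(0.88/0.53) = 0.44620
  0.04·ln(0.04/0.42) = -0.09406
D(P‖Q) = 0.3897 nats.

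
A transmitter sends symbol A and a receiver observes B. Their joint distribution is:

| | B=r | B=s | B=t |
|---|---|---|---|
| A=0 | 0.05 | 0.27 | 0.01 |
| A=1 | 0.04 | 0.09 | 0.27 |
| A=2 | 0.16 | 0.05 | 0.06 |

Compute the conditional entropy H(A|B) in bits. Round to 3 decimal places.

1.127 bits

Chain rule: H(A|B) = H(A,B) − H(B).
Marginals: p(A) = (0.3300, 0.4000, 0.2700), p(B) = (0.2500, 0.4100, 0.3400).
H(A,B) = 2.6836 bits; H(B) = 1.5566 bits.
H(A|B) = 2.6836 − 1.5566 = 1.127 bits.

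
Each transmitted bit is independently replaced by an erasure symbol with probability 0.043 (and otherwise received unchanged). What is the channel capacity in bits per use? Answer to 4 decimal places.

0.9570 bits

Binary erasure channel: capacity C = 1 − ε.
C = 1 − 0.043 = 0.9570 bits per channel use.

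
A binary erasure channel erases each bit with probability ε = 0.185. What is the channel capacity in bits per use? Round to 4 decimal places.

Binary erasure channel: capacity C = 1 − ε.
C = 1 − 0.185 = 0.8150 bits per channel use.

0.8150 bits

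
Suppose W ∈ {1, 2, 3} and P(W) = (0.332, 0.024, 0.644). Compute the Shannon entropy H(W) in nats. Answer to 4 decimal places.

0.7390 nats

H(W) = −Σ p·ln p.
  −(0.332)·ln(0.332) = 0.36607
  −(0.024)·ln(0.024) = 0.08951
  −(0.644)·ln(0.644) = 0.28340
Sum: 0.36607 + 0.08951 + 0.28340 = 0.7390 nats.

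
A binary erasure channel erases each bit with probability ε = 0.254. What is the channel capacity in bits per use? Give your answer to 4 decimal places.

Binary erasure channel: capacity C = 1 − ε.
C = 1 − 0.254 = 0.7460 bits per channel use.

0.7460 bits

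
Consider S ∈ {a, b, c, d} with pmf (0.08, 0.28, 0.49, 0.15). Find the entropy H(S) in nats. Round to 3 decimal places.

1.193 nats

H(S) = −Σ p·ln p.
  −(0.08)·ln(0.08) = 0.2021
  −(0.28)·ln(0.28) = 0.3564
  −(0.49)·ln(0.49) = 0.3495
  −(0.15)·ln(0.15) = 0.2846
Sum: 0.2021 + 0.3564 + 0.3495 + 0.2846 = 1.193 nats.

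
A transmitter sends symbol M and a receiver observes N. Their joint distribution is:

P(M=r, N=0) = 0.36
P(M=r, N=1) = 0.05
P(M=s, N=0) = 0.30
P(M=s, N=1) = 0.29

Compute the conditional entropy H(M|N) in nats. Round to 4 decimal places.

0.5967 nats

Marginals: p(M) = (0.4100, 0.5900), p(N) = (0.6600, 0.3400).
H(M|N) = Σ p(N) · H(M|N=·).
  N=0: p=0.6600, H(M|N=0) = 0.6890
  N=1: p=0.3400, H(M|N=1) = 0.4176
Weighted sum = 0.5967 nats.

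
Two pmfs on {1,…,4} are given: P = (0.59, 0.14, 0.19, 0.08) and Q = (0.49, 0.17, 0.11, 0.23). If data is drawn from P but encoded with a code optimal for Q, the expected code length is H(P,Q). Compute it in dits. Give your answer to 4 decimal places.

0.5237 dits

H(P,Q) = −Σ p·log₁₀ q.
  −0.59·log₁₀(0.49) = 0.18278
  −0.14·log₁₀(0.17) = 0.10774
  −0.19·log₁₀(0.11) = 0.18214
  −0.08·log₁₀(0.23) = 0.05106
H(P,Q) = 0.5237 dits.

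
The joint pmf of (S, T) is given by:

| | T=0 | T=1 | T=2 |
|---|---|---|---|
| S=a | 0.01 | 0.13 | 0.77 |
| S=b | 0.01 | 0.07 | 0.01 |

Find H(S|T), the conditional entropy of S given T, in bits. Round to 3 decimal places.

0.284 bits

Marginals: p(S) = (0.9100, 0.0900), p(T) = (0.0200, 0.2000, 0.7800).
H(S|T) = Σ p(T) · H(S|T=·).
  T=0: p=0.0200, H(S|T=0) = 1.0000
  T=1: p=0.2000, H(S|T=1) = 0.9341
  T=2: p=0.7800, H(S|T=2) = 0.0990
Weighted sum = 0.284 bits.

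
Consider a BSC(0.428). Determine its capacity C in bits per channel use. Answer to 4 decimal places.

0.0150 bits

Binary symmetric channel: C = 1 − h₂(ε) where h₂ is the binary entropy function.
h₂(0.428) = −0.428·log₂0.428 − 0.572·log₂0.572 = 0.9850.
C = 1 − 0.9850 = 0.0150 bits per channel use.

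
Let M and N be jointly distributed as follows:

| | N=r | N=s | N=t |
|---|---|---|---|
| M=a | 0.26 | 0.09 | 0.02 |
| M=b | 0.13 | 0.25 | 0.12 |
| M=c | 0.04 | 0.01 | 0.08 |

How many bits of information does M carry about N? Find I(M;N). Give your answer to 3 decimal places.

Marginals: p(M) = (0.3700, 0.5000, 0.1300), p(N) = (0.4300, 0.3500, 0.2200).
I(M;N) = Σ p(x,y)·log₂[p(x,y)/(p(x)p(y))].
  (a,r): 0.26·log₂(1.6342) = 0.1842
  (a,s): 0.09·log₂(0.6950) = -0.0472
  (a,t): 0.02·log₂(0.2457) = -0.0405
  (b,r): 0.13·log₂(0.6047) = -0.0944
  (b,s): 0.25·log₂(1.4286) = 0.1286
  (b,t): 0.12·log₂(1.0909) = 0.0151
  (c,r): 0.04·log₂(0.7156) = -0.0193
  (c,s): 0.01·log₂(0.2198) = -0.0219
  (c,t): 0.08·log₂(2.7972) = 0.1187
Sum = 0.223 bits.

0.223 bits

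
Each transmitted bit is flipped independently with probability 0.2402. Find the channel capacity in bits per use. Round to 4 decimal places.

Binary symmetric channel: C = 1 − h₂(ε) where h₂ is the binary entropy function.
h₂(0.2402) = −0.2402·log₂0.2402 − 0.7598·log₂0.7598 = 0.7954.
C = 1 − 0.7954 = 0.2046 bits per channel use.

0.2046 bits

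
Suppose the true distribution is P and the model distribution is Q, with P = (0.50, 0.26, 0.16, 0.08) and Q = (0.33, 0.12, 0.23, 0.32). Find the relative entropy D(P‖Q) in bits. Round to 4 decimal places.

D(P‖Q) = Σ p·log₂(p/q).
  0.50·log₂(0.50/0.33) = 0.29973
  0.26·log₂(0.26/0.12) = 0.29002
  0.16·log₂(0.16/0.23) = -0.08377
  0.08·log₂(0.08/0.32) = -0.16000
D(P‖Q) = 0.3460 bits.

0.3460 bits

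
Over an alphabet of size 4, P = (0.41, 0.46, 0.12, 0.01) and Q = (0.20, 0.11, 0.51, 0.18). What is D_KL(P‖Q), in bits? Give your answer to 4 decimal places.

1.0819 bits

D(P‖Q) = Σ p·log₂(p/q).
  0.41·log₂(0.41/0.20) = 0.42461
  0.46·log₂(0.46/0.11) = 0.94950
  0.12·log₂(0.12/0.51) = -0.25050
  0.01·log₂(0.01/0.18) = -0.04170
D(P‖Q) = 1.0819 bits.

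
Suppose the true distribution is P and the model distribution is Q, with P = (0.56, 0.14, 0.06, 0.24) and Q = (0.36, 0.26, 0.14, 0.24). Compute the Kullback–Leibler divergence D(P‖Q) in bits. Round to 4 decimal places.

0.1586 bits

D(P‖Q) = Σ p·log₂(p/q).
  0.56·log₂(0.56/0.36) = 0.35696
  0.14·log₂(0.14/0.26) = -0.12503
  0.06·log₂(0.06/0.14) = -0.07334
  0.24·log₂(0.24/0.24) = 0.00000
D(P‖Q) = 0.1586 bits.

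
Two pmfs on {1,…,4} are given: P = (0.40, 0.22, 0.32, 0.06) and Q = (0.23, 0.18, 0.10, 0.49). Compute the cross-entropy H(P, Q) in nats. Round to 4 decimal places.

1.7448 nats

H(P,Q) = −Σ p·ln q.
  −0.40·ln(0.23) = 0.58787
  −0.22·ln(0.18) = 0.37726
  −0.32·ln(0.10) = 0.73683
  −0.06·ln(0.49) = 0.04280
H(P,Q) = 1.7448 nats.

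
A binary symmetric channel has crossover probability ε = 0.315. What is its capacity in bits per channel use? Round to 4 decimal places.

0.1011 bits

Binary symmetric channel: C = 1 − h₂(ε) where h₂ is the binary entropy function.
h₂(0.315) = −0.315·log₂0.315 − 0.685·log₂0.685 = 0.8989.
C = 1 − 0.8989 = 0.1011 bits per channel use.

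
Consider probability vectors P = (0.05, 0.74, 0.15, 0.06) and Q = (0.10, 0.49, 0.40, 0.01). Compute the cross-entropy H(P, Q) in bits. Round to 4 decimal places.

1.5246 bits

H(P,Q) = −Σ p·log₂ q.
  −0.05·log₂(0.10) = 0.16610
  −0.74·log₂(0.49) = 0.76157
  −0.15·log₂(0.40) = 0.19829
  −0.06·log₂(0.01) = 0.39863
H(P,Q) = 1.5246 bits.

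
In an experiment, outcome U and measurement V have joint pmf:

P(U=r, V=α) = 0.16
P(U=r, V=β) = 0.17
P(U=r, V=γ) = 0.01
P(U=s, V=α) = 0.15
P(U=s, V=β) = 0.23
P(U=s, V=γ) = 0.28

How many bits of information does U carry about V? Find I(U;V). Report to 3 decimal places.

0.159 bits

Marginals: p(U) = (0.3400, 0.6600), p(V) = (0.3100, 0.4000, 0.2900).
I(U;V) = Σ p(x,y)·log₂[p(x,y)/(p(x)p(y))].
  (r,α): 0.16·log₂(1.5180) = 0.0964
  (r,β): 0.17·log₂(1.2500) = 0.0547
  (r,γ): 0.01·log₂(0.1014) = -0.0330
  (s,α): 0.15·log₂(0.7331) = -0.0672
  (s,β): 0.23·log₂(0.8712) = -0.0457
  (s,γ): 0.28·log₂(1.4629) = 0.1537
Sum = 0.159 bits.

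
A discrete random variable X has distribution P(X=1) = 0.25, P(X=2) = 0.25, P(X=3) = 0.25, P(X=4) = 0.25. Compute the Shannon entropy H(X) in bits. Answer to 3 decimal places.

2.000 bits

H(X) = −Σ p·log₂ p.
  −(0.25)·log₂(0.25) = 0.5000
  −(0.25)·log₂(0.25) = 0.5000
  −(0.25)·log₂(0.25) = 0.5000
  −(0.25)·log₂(0.25) = 0.5000
Sum: 0.5000 + 0.5000 + 0.5000 + 0.5000 = 2.000 bits.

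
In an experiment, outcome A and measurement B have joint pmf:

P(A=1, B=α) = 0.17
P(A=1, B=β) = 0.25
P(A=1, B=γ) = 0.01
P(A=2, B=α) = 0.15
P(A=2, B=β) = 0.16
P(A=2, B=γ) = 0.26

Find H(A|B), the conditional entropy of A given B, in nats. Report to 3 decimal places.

0.538 nats

Chain rule: H(A|B) = H(A,B) − H(B).
Marginals: p(A) = (0.4300, 0.5700), p(B) = (0.3200, 0.4100, 0.2700).
H(A,B) = 1.6219 nats; H(B) = 1.0837 nats.
H(A|B) = 1.6219 − 1.0837 = 0.538 nats.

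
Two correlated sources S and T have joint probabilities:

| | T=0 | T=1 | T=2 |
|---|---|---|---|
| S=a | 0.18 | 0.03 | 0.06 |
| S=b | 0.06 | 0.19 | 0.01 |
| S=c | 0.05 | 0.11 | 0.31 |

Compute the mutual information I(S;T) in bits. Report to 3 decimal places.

Marginals: p(S) = (0.2700, 0.2600, 0.4700), p(T) = (0.2900, 0.3300, 0.3800).
I(S;T) = H(S) + H(T) − H(S,T).
H(S) = 1.5273, H(T) = 1.5762, H(S,T) = 2.6960.
I(S;T) = 1.5273 + 1.5762 − 2.6960 = 0.407 bits.

0.407 bits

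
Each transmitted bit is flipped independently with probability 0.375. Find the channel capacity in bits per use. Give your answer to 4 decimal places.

0.0456 bits

Binary symmetric channel: C = 1 − h₂(ε) where h₂ is the binary entropy function.
h₂(0.375) = −0.375·log₂0.375 − 0.625·log₂0.625 = 0.9544.
C = 1 − 0.9544 = 0.0456 bits per channel use.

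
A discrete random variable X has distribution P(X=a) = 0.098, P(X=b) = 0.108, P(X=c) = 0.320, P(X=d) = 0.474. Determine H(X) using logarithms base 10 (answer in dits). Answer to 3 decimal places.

H(X) = −Σ p·log₁₀ p.
  −(0.098)·log₁₀(0.098) = 0.0989
  −(0.108)·log₁₀(0.108) = 0.1044
  −(0.320)·log₁₀(0.320) = 0.1584
  −(0.474)·log₁₀(0.474) = 0.1537
Sum: 0.0989 + 0.1044 + 0.1584 + 0.1537 = 0.515 dits.

0.515 dits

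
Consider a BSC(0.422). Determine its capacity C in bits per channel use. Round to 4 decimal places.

0.0176 bits

Binary symmetric channel: C = 1 − h₂(ε) where h₂ is the binary entropy function.
h₂(0.422) = −0.422·log₂0.422 − 0.578·log₂0.578 = 0.9824.
C = 1 − 0.9824 = 0.0176 bits per channel use.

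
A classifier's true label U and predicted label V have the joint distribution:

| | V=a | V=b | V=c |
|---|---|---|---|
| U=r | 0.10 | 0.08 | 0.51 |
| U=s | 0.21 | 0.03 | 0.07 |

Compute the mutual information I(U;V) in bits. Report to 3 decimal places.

Marginals: p(U) = (0.6900, 0.3100), p(V) = (0.3100, 0.1100, 0.5800).
I(U;V) = H(U) + H(V) − H(U,V).
H(U) = 0.8932, H(V) = 1.3299, H(U,V) = 2.0123.
I(U;V) = 0.8932 + 1.3299 − 2.0123 = 0.211 bits.

0.211 bits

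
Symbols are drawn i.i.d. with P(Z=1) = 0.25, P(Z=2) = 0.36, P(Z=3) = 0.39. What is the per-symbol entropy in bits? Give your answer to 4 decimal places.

1.5604 bits

H(Z) = −Σ p·log₂ p.
  −(0.25)·log₂(0.25) = 0.50000
  −(0.36)·log₂(0.36) = 0.53062
  −(0.39)·log₂(0.39) = 0.52980
Sum: 0.50000 + 0.53062 + 0.52980 = 1.5604 bits.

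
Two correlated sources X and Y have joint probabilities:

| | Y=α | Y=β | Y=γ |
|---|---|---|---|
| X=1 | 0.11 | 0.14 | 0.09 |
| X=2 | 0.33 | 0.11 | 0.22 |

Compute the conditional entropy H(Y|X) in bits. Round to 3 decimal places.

Marginals: p(X) = (0.3400, 0.6600), p(Y) = (0.4400, 0.2500, 0.3100).
H(Y|X) = Σ p(X) · H(Y|X=·).
  X=1: p=0.3400, H(Y|X=1) = 1.5614
  X=2: p=0.6600, H(Y|X=2) = 1.4591
Weighted sum = 1.494 bits.

1.494 bits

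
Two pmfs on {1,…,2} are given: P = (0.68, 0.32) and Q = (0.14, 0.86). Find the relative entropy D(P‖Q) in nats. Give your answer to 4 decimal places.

0.7584 nats

D(P‖Q) = Σ p·ln(p/q).
  0.68·ln(0.68/0.14) = 1.07471
  0.32·ln(0.32/0.86) = -0.31636
D(P‖Q) = 0.7584 nats.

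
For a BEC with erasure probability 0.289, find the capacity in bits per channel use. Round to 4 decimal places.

Binary erasure channel: capacity C = 1 − ε.
C = 1 − 0.289 = 0.7110 bits per channel use.

0.7110 bits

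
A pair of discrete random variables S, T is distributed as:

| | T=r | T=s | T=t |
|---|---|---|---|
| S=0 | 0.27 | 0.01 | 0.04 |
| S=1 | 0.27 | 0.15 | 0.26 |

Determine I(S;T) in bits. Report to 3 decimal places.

0.140 bits

Marginals: p(S) = (0.3200, 0.6800), p(T) = (0.5400, 0.1600, 0.3000).
I(S;T) = H(S) + H(T) − H(S,T).
H(S) = 0.9044, H(T) = 1.4241, H(S,T) = 2.1881.
I(S;T) = 0.9044 + 1.4241 − 2.1881 = 0.140 bits.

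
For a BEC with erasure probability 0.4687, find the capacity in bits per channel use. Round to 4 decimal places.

Binary erasure channel: capacity C = 1 − ε.
C = 1 − 0.4687 = 0.5313 bits per channel use.

0.5313 bits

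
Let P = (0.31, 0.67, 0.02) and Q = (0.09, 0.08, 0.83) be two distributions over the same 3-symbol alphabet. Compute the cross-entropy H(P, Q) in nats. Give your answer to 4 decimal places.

H(P,Q) = −Σ p·ln q.
  −0.31·ln(0.09) = 0.74646
  −0.67·ln(0.08) = 1.69224
  −0.02·ln(0.83) = 0.00373
H(P,Q) = 2.4424 nats.

2.4424 nats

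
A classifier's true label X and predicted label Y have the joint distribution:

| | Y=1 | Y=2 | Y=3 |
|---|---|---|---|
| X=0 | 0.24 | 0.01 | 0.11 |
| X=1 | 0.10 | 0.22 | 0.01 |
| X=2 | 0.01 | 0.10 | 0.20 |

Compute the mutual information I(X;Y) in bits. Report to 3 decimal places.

0.513 bits

Marginals: p(X) = (0.3600, 0.3300, 0.3100), p(Y) = (0.3500, 0.3300, 0.3200).
I(X;Y) = Σ p(x,y)·log₂[p(x,y)/(p(x)p(y))].
  (0,1): 0.24·log₂(1.9048) = 0.2231
  (0,2): 0.01·log₂(0.0842) = -0.0357
  (0,3): 0.11·log₂(0.9549) = -0.0073
  (1,1): 0.10·log₂(0.8658) = -0.0208
  (1,2): 0.22·log₂(2.0202) = 0.2232
  (1,3): 0.01·log₂(0.0947) = -0.0340
  (2,1): 0.01·log₂(0.0922) = -0.0344
  (2,2): 0.10·log₂(0.9775) = -0.0033
  (2,3): 0.20·log₂(2.0161) = 0.2023
Sum = 0.513 bits.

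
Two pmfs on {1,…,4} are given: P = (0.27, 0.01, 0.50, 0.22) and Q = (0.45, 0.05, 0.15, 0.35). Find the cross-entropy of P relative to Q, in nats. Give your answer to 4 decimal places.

H(P,Q) = −Σ p·ln q.
  −0.27·ln(0.45) = 0.21560
  −0.01·ln(0.05) = 0.02996
  −0.50·ln(0.15) = 0.94856
  −0.22·ln(0.35) = 0.23096
H(P,Q) = 1.4251 nats.

1.4251 nats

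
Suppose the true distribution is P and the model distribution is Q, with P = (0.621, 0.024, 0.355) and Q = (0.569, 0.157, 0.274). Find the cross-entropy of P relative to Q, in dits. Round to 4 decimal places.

H(P,Q) = −Σ p·log₁₀ q.
  −0.621·log₁₀(0.569) = 0.15208
  −0.024·log₁₀(0.157) = 0.01930
  −0.355·log₁₀(0.274) = 0.19960
H(P,Q) = 0.3710 dits.

0.3710 dits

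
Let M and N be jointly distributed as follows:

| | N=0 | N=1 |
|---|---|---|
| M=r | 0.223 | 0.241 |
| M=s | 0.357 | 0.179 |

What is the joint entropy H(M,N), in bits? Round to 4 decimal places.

1.9523 bits

H(M,N) = −Σ p(x,y)·log₂ p(x,y) over all 4 cells.
  cell (r,0): −0.223·log₂0.223 = 0.48277
  cell (r,1): −0.241·log₂0.241 = 0.49475
  cell (s,0): −0.357·log₂0.357 = 0.53050
  cell (s,1): −0.179·log₂0.179 = 0.44427
Sum = 1.9523 bits.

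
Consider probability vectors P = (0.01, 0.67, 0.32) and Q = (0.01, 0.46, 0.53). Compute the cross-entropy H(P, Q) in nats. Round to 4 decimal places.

0.7695 nats

H(P,Q) = −Σ p·ln q.
  −0.01·ln(0.01) = 0.04605
  −0.67·ln(0.46) = 0.52027
  −0.32·ln(0.53) = 0.20316
H(P,Q) = 0.7695 nats.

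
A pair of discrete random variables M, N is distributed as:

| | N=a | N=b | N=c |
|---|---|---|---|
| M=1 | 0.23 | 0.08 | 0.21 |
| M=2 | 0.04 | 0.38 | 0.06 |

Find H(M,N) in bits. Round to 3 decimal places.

2.212 bits

H(M,N) = −Σ p(x,y)·log₂ p(x,y) over all 6 cells.
  cell (1,a): −0.23·log₂0.23 = 0.4877
  cell (1,b): −0.08·log₂0.08 = 0.2915
  cell (1,c): −0.21·log₂0.21 = 0.4728
  cell (2,a): −0.04·log₂0.04 = 0.1858
  cell (2,b): −0.38·log₂0.38 = 0.5305
  cell (2,c): −0.06·log₂0.06 = 0.2435
Sum = 2.212 bits.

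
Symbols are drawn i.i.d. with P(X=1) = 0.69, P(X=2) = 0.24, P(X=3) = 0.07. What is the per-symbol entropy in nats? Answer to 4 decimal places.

H(X) = −Σ p·ln p.
  −(0.69)·ln(0.69) = 0.25603
  −(0.24)·ln(0.24) = 0.34251
  −(0.07)·ln(0.07) = 0.18615
Sum: 0.25603 + 0.34251 + 0.18615 = 0.7847 nats.

0.7847 nats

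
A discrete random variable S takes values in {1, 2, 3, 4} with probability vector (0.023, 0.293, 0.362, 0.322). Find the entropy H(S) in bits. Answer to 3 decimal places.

H(S) = −Σ p·log₂ p.
  −(0.023)·log₂(0.023) = 0.1252
  −(0.293)·log₂(0.293) = 0.5189
  −(0.362)·log₂(0.362) = 0.5307
  −(0.322)·log₂(0.322) = 0.5264
Sum: 0.1252 + 0.5189 + 0.5307 + 0.5264 = 1.701 bits.

1.701 bits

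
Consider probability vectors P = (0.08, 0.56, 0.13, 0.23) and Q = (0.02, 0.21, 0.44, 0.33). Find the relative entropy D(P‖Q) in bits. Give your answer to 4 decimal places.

0.6040 bits

D(P‖Q) = Σ p·log₂(p/q).
  0.08·log₂(0.08/0.02) = 0.16000
  0.56·log₂(0.56/0.21) = 0.79242
  0.13·log₂(0.13/0.44) = -0.22867
  0.23·log₂(0.23/0.33) = -0.11979
D(P‖Q) = 0.6040 bits.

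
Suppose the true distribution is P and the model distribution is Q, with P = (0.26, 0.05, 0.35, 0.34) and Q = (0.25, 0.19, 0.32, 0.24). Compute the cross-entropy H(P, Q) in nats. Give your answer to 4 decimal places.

H(P,Q) = −Σ p·ln q.
  −0.26·ln(0.25) = 0.36044
  −0.05·ln(0.19) = 0.08304
  −0.35·ln(0.32) = 0.39880
  −0.34·ln(0.24) = 0.48522
H(P,Q) = 1.3275 nats.

1.3275 nats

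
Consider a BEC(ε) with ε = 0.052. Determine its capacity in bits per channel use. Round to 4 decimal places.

0.9480 bits

Binary erasure channel: capacity C = 1 − ε.
C = 1 − 0.052 = 0.9480 bits per channel use.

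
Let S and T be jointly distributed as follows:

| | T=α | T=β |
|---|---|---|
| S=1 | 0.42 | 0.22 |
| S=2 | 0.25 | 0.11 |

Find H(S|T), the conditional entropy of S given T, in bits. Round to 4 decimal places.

0.9416 bits

Chain rule: H(S|T) = H(S,T) − H(T).
Marginals: p(S) = (0.6400, 0.3600), p(T) = (0.6700, 0.3300).
H(S,T) = 1.8565 bits; H(T) = 0.9149 bits.
H(S|T) = 1.8565 − 0.9149 = 0.9416 bits.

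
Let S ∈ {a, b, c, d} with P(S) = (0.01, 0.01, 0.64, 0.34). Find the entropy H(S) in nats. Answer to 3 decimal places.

0.745 nats

H(S) = −Σ p·ln p.
  −(0.01)·ln(0.01) = 0.0461
  −(0.01)·ln(0.01) = 0.0461
  −(0.64)·ln(0.64) = 0.2856
  −(0.34)·ln(0.34) = 0.3668
Sum: 0.0461 + 0.0461 + 0.2856 + 0.3668 = 0.745 nats.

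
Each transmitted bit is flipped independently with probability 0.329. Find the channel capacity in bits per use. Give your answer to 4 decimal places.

0.0861 bits

Binary symmetric channel: C = 1 − h₂(ε) where h₂ is the binary entropy function.
h₂(0.329) = −0.329·log₂0.329 − 0.671·log₂0.671 = 0.9139.
C = 1 − 0.9139 = 0.0861 bits per channel use.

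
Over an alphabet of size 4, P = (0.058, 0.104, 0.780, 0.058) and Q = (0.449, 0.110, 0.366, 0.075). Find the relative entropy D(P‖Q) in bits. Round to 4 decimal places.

D(P‖Q) = Σ p·log₂(p/q).
  0.058·log₂(0.058/0.449) = -0.17125
  0.104·log₂(0.104/0.110) = -0.00842
  0.780·log₂(0.780/0.366) = 0.85147
  0.058·log₂(0.058/0.075) = -0.02151
D(P‖Q) = 0.6503 bits.

0.6503 bits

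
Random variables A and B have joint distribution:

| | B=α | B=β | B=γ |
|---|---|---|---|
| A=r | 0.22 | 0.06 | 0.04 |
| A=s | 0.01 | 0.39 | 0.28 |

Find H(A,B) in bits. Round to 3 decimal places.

2.020 bits

H(A,B) = −Σ p(x,y)·log₂ p(x,y) over all 6 cells.
  cell (r,α): −0.22·log₂0.22 = 0.4806
  cell (r,β): −0.06·log₂0.06 = 0.2435
  cell (r,γ): −0.04·log₂0.04 = 0.1858
  cell (s,α): −0.01·log₂0.01 = 0.0664
  cell (s,β): −0.39·log₂0.39 = 0.5298
  cell (s,γ): −0.28·log₂0.28 = 0.5142
Sum = 2.020 bits.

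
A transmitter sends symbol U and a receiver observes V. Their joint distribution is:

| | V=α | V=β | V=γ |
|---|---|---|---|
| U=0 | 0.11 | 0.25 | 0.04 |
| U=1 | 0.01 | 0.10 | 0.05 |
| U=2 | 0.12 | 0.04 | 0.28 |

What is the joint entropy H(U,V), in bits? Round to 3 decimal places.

H(U,V) = −Σ p(x,y)·log₂ p(x,y) over all 9 cells.
  cell (0,α): −0.11·log₂0.11 = 0.3503
  cell (0,β): −0.25·log₂0.25 = 0.5000
  cell (0,γ): −0.04·log₂0.04 = 0.1858
  cell (1,α): −0.01·log₂0.01 = 0.0664
  cell (1,β): −0.10·log₂0.10 = 0.3322
  cell (1,γ): −0.05·log₂0.05 = 0.2161
  cell (2,α): −0.12·log₂0.12 = 0.3671
  cell (2,β): −0.04·log₂0.04 = 0.1858
  cell (2,γ): −0.28·log₂0.28 = 0.5142
Sum = 2.718 bits.

2.718 bits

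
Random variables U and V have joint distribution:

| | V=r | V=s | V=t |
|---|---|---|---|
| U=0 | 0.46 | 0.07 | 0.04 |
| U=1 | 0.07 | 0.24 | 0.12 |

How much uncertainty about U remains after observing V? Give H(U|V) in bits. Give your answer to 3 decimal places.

0.667 bits

Marginals: p(U) = (0.5700, 0.4300), p(V) = (0.5300, 0.3100, 0.1600).
H(U|V) = Σ p(V) · H(U|V=·).
  V=r: p=0.5300, H(U|V=r) = 0.5631
  V=s: p=0.3100, H(U|V=s) = 0.7706
  V=t: p=0.1600, H(U|V=t) = 0.8113
Weighted sum = 0.667 bits.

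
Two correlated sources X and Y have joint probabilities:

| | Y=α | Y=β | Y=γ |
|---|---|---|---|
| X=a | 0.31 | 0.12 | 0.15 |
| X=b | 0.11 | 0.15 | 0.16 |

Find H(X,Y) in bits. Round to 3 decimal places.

2.485 bits

H(X,Y) = −Σ p(x,y)·log₂ p(x,y) over all 6 cells.
  cell (a,α): −0.31·log₂0.31 = 0.5238
  cell (a,β): −0.12·log₂0.12 = 0.3671
  cell (a,γ): −0.15·log₂0.15 = 0.4105
  cell (b,α): −0.11·log₂0.11 = 0.3503
  cell (b,β): −0.15·log₂0.15 = 0.4105
  cell (b,γ): −0.16·log₂0.16 = 0.4230
Sum = 2.485 bits.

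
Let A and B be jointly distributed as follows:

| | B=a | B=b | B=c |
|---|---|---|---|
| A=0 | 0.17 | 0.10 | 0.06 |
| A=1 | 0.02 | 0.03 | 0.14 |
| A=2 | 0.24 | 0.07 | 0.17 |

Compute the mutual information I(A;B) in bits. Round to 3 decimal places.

Marginals: p(A) = (0.3300, 0.1900, 0.4800), p(B) = (0.4300, 0.2000, 0.3700).
I(A;B) = Σ p(x,y)·log₂[p(x,y)/(p(x)p(y))].
  (0,a): 0.17·log₂(1.1980) = 0.0443
  (0,b): 0.10·log₂(1.5152) = 0.0599
  (0,c): 0.06·log₂(0.4914) = -0.0615
  (1,a): 0.02·log₂(0.2448) = -0.0406
  (1,b): 0.03·log₂(0.7895) = -0.0102
  (1,c): 0.14·log₂(1.9915) = 0.1391
  (2,a): 0.24·log₂(1.1628) = 0.0522
  (2,b): 0.07·log₂(0.7292) = -0.0319
  (2,c): 0.17·log₂(0.9572) = -0.0107
Sum = 0.141 bits.

0.141 bits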